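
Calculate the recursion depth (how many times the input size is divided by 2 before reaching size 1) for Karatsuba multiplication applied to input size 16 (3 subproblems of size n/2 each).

For divide and conquer with division factor 2:

Problem sizes at each level:
Level 0: 16
Level 1: 8
Level 2: 4
Level 3: 2
Level 4: 1

The root is level 0 and the size-1 base case is level 4 (the tree spans levels 0 through 4, i.e. 5 levels counting the root), so the depth is the number of divisions: log_2(16) = 4

The recursion tree depth is log_2(16) = 4. At each level, the problem size is divided by 2, so it takes 4 divisions to reduce to a base case of size 1. The algorithm makes 3 recursive calls at each level.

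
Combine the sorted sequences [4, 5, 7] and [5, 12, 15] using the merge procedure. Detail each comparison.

Merging process:

Compare 4 vs 5: take 4 from left. Merged: [4]
Compare 5 vs 5: take 5 from left. Merged: [4, 5]
Compare 7 vs 5: take 5 from right. Merged: [4, 5, 5]
Compare 7 vs 12: take 7 from left. Merged: [4, 5, 5, 7]
Append remaining from right: [12, 15]. Merged: [4, 5, 5, 7, 12, 15]

Final merged array: [4, 5, 5, 7, 12, 15]
Total comparisons: 4

The merged array is [4, 5, 5, 7, 12, 15], requiring 4 comparisons. The merge step runs in O(n) time where n is the total number of elements.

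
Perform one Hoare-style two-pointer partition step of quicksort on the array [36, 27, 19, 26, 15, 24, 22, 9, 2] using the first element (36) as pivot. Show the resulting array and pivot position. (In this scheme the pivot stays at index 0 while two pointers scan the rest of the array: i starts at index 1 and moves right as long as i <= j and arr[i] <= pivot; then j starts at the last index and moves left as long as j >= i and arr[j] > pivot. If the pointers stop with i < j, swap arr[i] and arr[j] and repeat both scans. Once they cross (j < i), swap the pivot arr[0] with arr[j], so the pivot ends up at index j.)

Hoare-style two-pointer partition with pivot = 36:

Initial array: [36, 27, 19, 26, 15, 24, 22, 9, 2]

Pointers start at i = 1, j = 8.
i ends at 9, j ends at 8: the pointers have crossed (j < i), so scanning stops.

Swap pivot arr[0] with arr[8] to place pivot at position 8: [2, 27, 19, 26, 15, 24, 22, 9, 36]
Pivot position: 8

After partitioning with pivot 36, the array becomes [2, 27, 19, 26, 15, 24, 22, 9, 36]. The pivot is placed at index 8. All elements to the left of the pivot are <= 36, and all elements to the right are > 36.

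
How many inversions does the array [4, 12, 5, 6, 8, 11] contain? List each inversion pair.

Finding inversions in [4, 12, 5, 6, 8, 11]:

(1, 2): arr[1]=12 > arr[2]=5
(1, 3): arr[1]=12 > arr[3]=6
(1, 4): arr[1]=12 > arr[4]=8
(1, 5): arr[1]=12 > arr[5]=11

Total inversions: 4

The array has 4 inversion(s): (1,2), (1,3), (1,4), (1,5). Each pair (i,j) satisfies i < j and arr[i] > arr[j].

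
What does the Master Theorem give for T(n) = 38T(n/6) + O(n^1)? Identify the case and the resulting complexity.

Master Theorem for T(n) = 38T(n/6) + O(n^1):

a = 38, b = 6, c = 1
log_b(a) = log_6(38) = 2.0302

Case 1: c = 1 < log_6(38) = 2.0302
T(n) = O(n^(log_6 38))

For T(n) = 38T(n/6) + O(n^1): log_6(38) = 2.0302. This is Case 1 of the Master Theorem (c < log_b(a), work dominated by leaves), giving O(n^(log_6 38)).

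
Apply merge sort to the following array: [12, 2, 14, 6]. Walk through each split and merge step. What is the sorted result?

Merge sort trace:

Split: [12, 2, 14, 6] -> [12, 2] and [14, 6]
  Split: [12, 2] -> [12] and [2]
  Merge: [12] + [2] -> [2, 12]
  Split: [14, 6] -> [14] and [6]
  Merge: [14] + [6] -> [6, 14]
Merge: [2, 12] + [6, 14] -> [2, 6, 12, 14]

Final sorted array: [2, 6, 12, 14]

The merge sort proceeds by recursively splitting the array and merging sorted halves.
After all merges, the sorted array is [2, 6, 12, 14].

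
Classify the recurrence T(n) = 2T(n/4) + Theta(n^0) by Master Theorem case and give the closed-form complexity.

Master Theorem for T(n) = 2T(n/4) + O(n^0):

a = 2, b = 4, c = 0
log_b(a) = log_4(2) = 0.5000

Case 1: c = 0 < log_4(2) = 0.5000
T(n) = O(n^(log_4 2)) = O(sqrt(n))

For T(n) = 2T(n/4) + O(n^0): log_4(2) = 0.5000. This is Case 1 of the Master Theorem (c < log_b(a), work dominated by leaves), giving O(sqrt(n)).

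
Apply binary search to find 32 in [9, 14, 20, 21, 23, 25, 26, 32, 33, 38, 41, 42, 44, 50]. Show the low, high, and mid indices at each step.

Binary search for 32 in [9, 14, 20, 21, 23, 25, 26, 32, 33, 38, 41, 42, 44, 50]:

lo=0, hi=13, mid=6, arr[mid]=26 -> 26 < 32, search right half
lo=7, hi=13, mid=10, arr[mid]=41 -> 41 > 32, search left half
lo=7, hi=9, mid=8, arr[mid]=33 -> 33 > 32, search left half
lo=7, hi=7, mid=7, arr[mid]=32 -> Found target at index 7!

Binary search finds 32 at index 7 after 4 comparisons. The search repeatedly halves the search space by comparing with the middle element.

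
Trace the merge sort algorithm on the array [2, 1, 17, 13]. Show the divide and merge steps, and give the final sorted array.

Merge sort trace:

Split: [2, 1, 17, 13] -> [2, 1] and [17, 13]
  Split: [2, 1] -> [2] and [1]
  Merge: [2] + [1] -> [1, 2]
  Split: [17, 13] -> [17] and [13]
  Merge: [17] + [13] -> [13, 17]
Merge: [1, 2] + [13, 17] -> [1, 2, 13, 17]

Final sorted array: [1, 2, 13, 17]

The merge sort proceeds by recursively splitting the array and merging sorted halves.
After all merges, the sorted array is [1, 2, 13, 17].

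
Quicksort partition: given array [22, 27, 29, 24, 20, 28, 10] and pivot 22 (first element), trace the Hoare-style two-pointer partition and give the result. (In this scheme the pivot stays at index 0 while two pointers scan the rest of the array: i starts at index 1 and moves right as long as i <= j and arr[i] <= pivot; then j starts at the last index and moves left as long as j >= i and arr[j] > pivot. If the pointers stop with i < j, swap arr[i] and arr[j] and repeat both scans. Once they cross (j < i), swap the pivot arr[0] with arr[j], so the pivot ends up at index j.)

Hoare-style two-pointer partition with pivot = 22:

Initial array: [22, 27, 29, 24, 20, 28, 10]

Pointers start at i = 1, j = 6.
i stops at index 1 (arr[1]=27 > 22), j stops at index 6 (arr[6]=10 <= 22): swap arr[1] and arr[6], array becomes [22, 10, 29, 24, 20, 28, 27]
i stops at index 2 (arr[2]=29 > 22), j stops at index 4 (arr[4]=20 <= 22): swap arr[2] and arr[4], array becomes [22, 10, 20, 24, 29, 28, 27]
i ends at 3, j ends at 2: the pointers have crossed (j < i), so scanning stops.

Swap pivot arr[0] with arr[2] to place pivot at position 2: [20, 10, 22, 24, 29, 28, 27]
Pivot position: 2

After partitioning with pivot 22, the array becomes [20, 10, 22, 24, 29, 28, 27]. The pivot is placed at index 2. All elements to the left of the pivot are <= 22, and all elements to the right are > 22.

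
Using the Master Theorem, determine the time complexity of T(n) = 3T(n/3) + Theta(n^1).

Master Theorem for T(n) = 3T(n/3) + O(n^1):

a = 3, b = 3, c = 1
log_b(a) = log_3(3) = 1.0000

Case 2: c = 1 = log_3(3) = 1.0000
T(n) = O(n^1 log n) = O(n log n)

For T(n) = 3T(n/3) + O(n^1): log_3(3) = 1.0000. This is Case 2 of the Master Theorem (c = log_b(a), equal work at all levels), giving O(n log n).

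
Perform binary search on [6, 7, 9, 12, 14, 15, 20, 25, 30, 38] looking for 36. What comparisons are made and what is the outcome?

Binary search for 36 in [6, 7, 9, 12, 14, 15, 20, 25, 30, 38]:

lo=0, hi=9, mid=4, arr[mid]=14 -> 14 < 36, search right half
lo=5, hi=9, mid=7, arr[mid]=25 -> 25 < 36, search right half
lo=8, hi=9, mid=8, arr[mid]=30 -> 30 < 36, search right half
lo=9, hi=9, mid=9, arr[mid]=38 -> 38 > 36, search left half
lo=9 > hi=8, target 36 not found

Binary search determines that 36 is not in the array after 4 comparisons. The search space was exhausted without finding the target.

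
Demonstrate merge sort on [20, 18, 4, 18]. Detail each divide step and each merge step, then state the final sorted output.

Merge sort trace:

Split: [20, 18, 4, 18] -> [20, 18] and [4, 18]
  Split: [20, 18] -> [20] and [18]
  Merge: [20] + [18] -> [18, 20]
  Split: [4, 18] -> [4] and [18]
  Merge: [4] + [18] -> [4, 18]
Merge: [18, 20] + [4, 18] -> [4, 18, 18, 20]

Final sorted array: [4, 18, 18, 20]

The merge sort proceeds by recursively splitting the array and merging sorted halves.
After all merges, the sorted array is [4, 18, 18, 20].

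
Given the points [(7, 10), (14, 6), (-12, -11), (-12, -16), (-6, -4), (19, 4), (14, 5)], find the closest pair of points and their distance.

Computing all pairwise distances among 7 points:

d((7, 10), (14, 6)) = 8.0623
d((7, 10), (-12, -11)) = 28.3196
d((7, 10), (-12, -16)) = 32.2025
d((7, 10), (-6, -4)) = 19.105
d((7, 10), (19, 4)) = 13.4164
d((7, 10), (14, 5)) = 8.6023
d((14, 6), (-12, -11)) = 31.0644
d((14, 6), (-12, -16)) = 34.0588
d((14, 6), (-6, -4)) = 22.3607
d((14, 6), (19, 4)) = 5.3852
d((14, 6), (14, 5)) = 1.0 <-- minimum
d((-12, -11), (-12, -16)) = 5.0
d((-12, -11), (-6, -4)) = 9.2195
d((-12, -11), (19, 4)) = 34.4384
d((-12, -11), (14, 5)) = 30.5287
d((-12, -16), (-6, -4)) = 13.4164
d((-12, -16), (19, 4)) = 36.8917
d((-12, -16), (14, 5)) = 33.4215
d((-6, -4), (19, 4)) = 26.2488
d((-6, -4), (14, 5)) = 21.9317
d((19, 4), (14, 5)) = 5.099

Closest pair: (14, 6) and (14, 5) with distance 1.0

The closest pair is (14, 6) and (14, 5) with Euclidean distance 1.0. For 7 points, brute-force pairwise comparison is shown above. For large n, the divide-and-conquer algorithm (sort by x, recurse on halves, check the dividing strip) achieves O(n log n).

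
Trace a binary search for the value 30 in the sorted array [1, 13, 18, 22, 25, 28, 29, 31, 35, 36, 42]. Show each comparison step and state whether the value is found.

Binary search for 30 in [1, 13, 18, 22, 25, 28, 29, 31, 35, 36, 42]:

lo=0, hi=10, mid=5, arr[mid]=28 -> 28 < 30, search right half
lo=6, hi=10, mid=8, arr[mid]=35 -> 35 > 30, search left half
lo=6, hi=7, mid=6, arr[mid]=29 -> 29 < 30, search right half
lo=7, hi=7, mid=7, arr[mid]=31 -> 31 > 30, search left half
lo=7 > hi=6, target 30 not found

Binary search determines that 30 is not in the array after 4 comparisons. The search space was exhausted without finding the target.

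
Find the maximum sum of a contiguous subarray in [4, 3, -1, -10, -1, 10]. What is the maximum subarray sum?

Using Kadane's algorithm on [4, 3, -1, -10, -1, 10]:

Scanning through the array:
Position 1 (value 3): max_ending_here = 7, max_so_far = 7
Position 2 (value -1): max_ending_here = 6, max_so_far = 7
Position 3 (value -10): max_ending_here = -4, max_so_far = 7
Position 4 (value -1): max_ending_here = -1, max_so_far = 7
Position 5 (value 10): max_ending_here = 10, max_so_far = 10

Maximum subarray: [10]
Maximum sum: 10

The maximum subarray is [10] with sum 10. This subarray runs from index 5 to index 5.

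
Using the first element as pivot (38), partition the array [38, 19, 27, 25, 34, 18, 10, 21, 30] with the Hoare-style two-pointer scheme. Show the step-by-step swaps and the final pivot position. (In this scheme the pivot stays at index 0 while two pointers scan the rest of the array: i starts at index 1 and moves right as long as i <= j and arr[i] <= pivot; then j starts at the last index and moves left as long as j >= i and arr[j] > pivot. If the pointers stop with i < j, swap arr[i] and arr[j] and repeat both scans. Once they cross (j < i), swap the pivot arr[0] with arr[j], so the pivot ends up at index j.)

Hoare-style two-pointer partition with pivot = 38:

Initial array: [38, 19, 27, 25, 34, 18, 10, 21, 30]

Pointers start at i = 1, j = 8.
i ends at 9, j ends at 8: the pointers have crossed (j < i), so scanning stops.

Swap pivot arr[0] with arr[8] to place pivot at position 8: [30, 19, 27, 25, 34, 18, 10, 21, 38]
Pivot position: 8

After partitioning with pivot 38, the array becomes [30, 19, 27, 25, 34, 18, 10, 21, 38]. The pivot is placed at index 8. All elements to the left of the pivot are <= 38, and all elements to the right are > 38.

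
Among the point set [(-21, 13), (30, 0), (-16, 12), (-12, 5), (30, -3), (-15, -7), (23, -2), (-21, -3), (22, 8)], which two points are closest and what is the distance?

Computing all pairwise distances among 9 points:

d((-21, 13), (30, 0)) = 52.6308
d((-21, 13), (-16, 12)) = 5.099
d((-21, 13), (-12, 5)) = 12.0416
d((-21, 13), (30, -3)) = 53.4509
d((-21, 13), (-15, -7)) = 20.8806
d((-21, 13), (23, -2)) = 46.4866
d((-21, 13), (-21, -3)) = 16.0
d((-21, 13), (22, 8)) = 43.2897
d((30, 0), (-16, 12)) = 47.5395
d((30, 0), (-12, 5)) = 42.2966
d((30, 0), (30, -3)) = 3.0 <-- minimum
d((30, 0), (-15, -7)) = 45.5412
d((30, 0), (23, -2)) = 7.2801
d((30, 0), (-21, -3)) = 51.0882
d((30, 0), (22, 8)) = 11.3137
d((-16, 12), (-12, 5)) = 8.0623
d((-16, 12), (30, -3)) = 48.3839
d((-16, 12), (-15, -7)) = 19.0263
d((-16, 12), (23, -2)) = 41.4367
d((-16, 12), (-21, -3)) = 15.8114
d((-16, 12), (22, 8)) = 38.2099
d((-12, 5), (30, -3)) = 42.7551
d((-12, 5), (-15, -7)) = 12.3693
d((-12, 5), (23, -2)) = 35.6931
d((-12, 5), (-21, -3)) = 12.0416
d((-12, 5), (22, 8)) = 34.1321
d((30, -3), (-15, -7)) = 45.1774
d((30, -3), (23, -2)) = 7.0711
d((30, -3), (-21, -3)) = 51.0
d((30, -3), (22, 8)) = 13.6015
d((-15, -7), (23, -2)) = 38.3275
d((-15, -7), (-21, -3)) = 7.2111
d((-15, -7), (22, 8)) = 39.9249
d((23, -2), (-21, -3)) = 44.0114
d((23, -2), (22, 8)) = 10.0499
d((-21, -3), (22, 8)) = 44.3847

Closest pair: (30, 0) and (30, -3) with distance 3.0

The closest pair is (30, 0) and (30, -3) with Euclidean distance 3.0. For 9 points, brute-force pairwise comparison is shown above. For large n, the divide-and-conquer algorithm (sort by x, recurse on halves, check the dividing strip) achieves O(n log n).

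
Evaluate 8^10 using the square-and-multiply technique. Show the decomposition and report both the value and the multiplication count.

Computing 8^10 by squaring (build up from 8^1; each line after the first costs one multiplication):

8^1 = 8
8^2 = (8^1)^2 = 8^2 = 64
8^4 = (8^2)^2 = 64^2 = 4096
8^5 = 8 * 8^4 = 8 * 4096 = 32768
8^10 = (8^5)^2 = 32768^2 = 1073741824

Result: 1073741824
Multiplications needed: 4 (4 lines after 8^1)

8^10 = 1073741824. Using exponentiation by squaring, this requires 4 multiplications. The key idea: if the exponent is even, square the half-power; if odd, multiply by the base once.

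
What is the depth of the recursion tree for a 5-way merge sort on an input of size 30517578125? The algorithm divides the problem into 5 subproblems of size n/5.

For divide and conquer with division factor 5:

Problem sizes at each level:
Level 0: 30517578125
Level 1: 6103515625
Level 2: 1220703125
Level 3: 244140625
Level 4: 48828125
Level 5: 9765625
Level 6: 1953125
Level 7: 390625
Level 8: 78125
Level 9: 15625
Level 10: 3125
Level 11: 625
Level 12: 125
Level 13: 25
Level 14: 5
Level 15: 1

The root is level 0 and the size-1 base case is level 15 (the tree spans levels 0 through 15, i.e. 16 levels counting the root), so the depth is the number of divisions: log_5(30517578125) = 15

The recursion tree depth is log_5(30517578125) = 15. At each level, the problem size is divided by 5, so it takes 15 divisions to reduce to a base case of size 1. The algorithm makes 5 recursive calls at each level.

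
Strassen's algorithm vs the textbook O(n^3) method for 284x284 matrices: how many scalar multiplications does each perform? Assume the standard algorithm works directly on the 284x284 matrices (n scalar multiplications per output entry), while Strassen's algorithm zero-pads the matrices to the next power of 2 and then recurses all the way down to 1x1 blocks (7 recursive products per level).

Matrix multiplication for 284x284 matrices:

Strassen's algorithm requires power-of-2 dimensions. Pad 284x284 to 512x512 (next power of 2).

Standard algorithm: 284^3 = 22906304 multiplications
Strassen's algorithm: 7^(log2(512)) = 7^9 = 40353607 multiplications
Difference: 22906304 - 40353607 = -17447303 (Strassen uses MORE here due to padding overhead — for small or just-over-power-of-2 n, padding can outweigh the per-level savings)

Standard: 22906304 multiplications (284^3). Strassen: 40353607 multiplications (7^9, after padding to 512x512). Strassen reduces 8 recursive multiplications to 7 at each level.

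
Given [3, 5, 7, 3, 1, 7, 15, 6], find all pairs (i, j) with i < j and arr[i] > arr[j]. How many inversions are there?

Finding inversions in [3, 5, 7, 3, 1, 7, 15, 6]:

(0, 4): arr[0]=3 > arr[4]=1
(1, 3): arr[1]=5 > arr[3]=3
(1, 4): arr[1]=5 > arr[4]=1
(2, 3): arr[2]=7 > arr[3]=3
(2, 4): arr[2]=7 > arr[4]=1
(2, 7): arr[2]=7 > arr[7]=6
(3, 4): arr[3]=3 > arr[4]=1
(5, 7): arr[5]=7 > arr[7]=6
(6, 7): arr[6]=15 > arr[7]=6

Total inversions: 9

The array has 9 inversion(s): (0,4), (1,3), (1,4), (2,3), (2,4), (2,7), (3,4), (5,7), (6,7). Each pair (i,j) satisfies i < j and arr[i] > arr[j].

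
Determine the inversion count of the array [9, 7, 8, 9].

Finding inversions in [9, 7, 8, 9]:

(0, 1): arr[0]=9 > arr[1]=7
(0, 2): arr[0]=9 > arr[2]=8

Total inversions: 2

The array has 2 inversion(s): (0,1), (0,2). Each pair (i,j) satisfies i < j and arr[i] > arr[j].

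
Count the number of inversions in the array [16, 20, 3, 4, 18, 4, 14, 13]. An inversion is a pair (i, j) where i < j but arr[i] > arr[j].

Finding inversions in [16, 20, 3, 4, 18, 4, 14, 13]:

(0, 2): arr[0]=16 > arr[2]=3
(0, 3): arr[0]=16 > arr[3]=4
(0, 5): arr[0]=16 > arr[5]=4
(0, 6): arr[0]=16 > arr[6]=14
(0, 7): arr[0]=16 > arr[7]=13
(1, 2): arr[1]=20 > arr[2]=3
(1, 3): arr[1]=20 > arr[3]=4
(1, 4): arr[1]=20 > arr[4]=18
(1, 5): arr[1]=20 > arr[5]=4
(1, 6): arr[1]=20 > arr[6]=14
(1, 7): arr[1]=20 > arr[7]=13
(4, 5): arr[4]=18 > arr[5]=4
(4, 6): arr[4]=18 > arr[6]=14
(4, 7): arr[4]=18 > arr[7]=13
(6, 7): arr[6]=14 > arr[7]=13

Total inversions: 15

The array has 15 inversion(s): (0,2), (0,3), (0,5), (0,6), (0,7), (1,2), (1,3), (1,4), (1,5), (1,6), (1,7), (4,5), (4,6), (4,7), (6,7). Each pair (i,j) satisfies i < j and arr[i] > arr[j].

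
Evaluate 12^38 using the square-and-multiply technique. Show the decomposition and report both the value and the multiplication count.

Computing 12^38 by squaring (build up from 12^1; each line after the first costs one multiplication):

12^1 = 12
12^2 = (12^1)^2 = 12^2 = 144
12^4 = (12^2)^2 = 144^2 = 20736
12^8 = (12^4)^2 = 20736^2 = 429981696
12^9 = 12 * 12^8 = 12 * 429981696 = 5159780352
12^18 = (12^9)^2 = 5159780352^2 = 26623333280885243904
12^19 = 12 * 12^18 = 12 * 26623333280885243904 = 319479999370622926848
12^38 = (12^19)^2 = 319479999370622926848^2 = 102067469997853225734913580209377959215104

Result: 102067469997853225734913580209377959215104
Multiplications needed: 7 (7 lines after 12^1)

12^38 = 102067469997853225734913580209377959215104. Using exponentiation by squaring, this requires 7 multiplications. The key idea: if the exponent is even, square the half-power; if odd, multiply by the base once.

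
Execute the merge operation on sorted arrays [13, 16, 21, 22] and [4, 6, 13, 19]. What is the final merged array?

Merging process:

Compare 13 vs 4: take 4 from right. Merged: [4]
Compare 13 vs 6: take 6 from right. Merged: [4, 6]
Compare 13 vs 13: take 13 from left. Merged: [4, 6, 13]
Compare 16 vs 13: take 13 from right. Merged: [4, 6, 13, 13]
Compare 16 vs 19: take 16 from left. Merged: [4, 6, 13, 13, 16]
Compare 21 vs 19: take 19 from right. Merged: [4, 6, 13, 13, 16, 19]
Append remaining from left: [21, 22]. Merged: [4, 6, 13, 13, 16, 19, 21, 22]

Final merged array: [4, 6, 13, 13, 16, 19, 21, 22]
Total comparisons: 6

The merged array is [4, 6, 13, 13, 16, 19, 21, 22], requiring 6 comparisons. The merge step runs in O(n) time where n is the total number of elements.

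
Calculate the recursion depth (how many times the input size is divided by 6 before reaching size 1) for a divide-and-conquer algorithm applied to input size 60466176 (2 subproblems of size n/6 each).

For divide and conquer with division factor 6:

Problem sizes at each level:
Level 0: 60466176
Level 1: 10077696
Level 2: 1679616
Level 3: 279936
Level 4: 46656
Level 5: 7776
Level 6: 1296
Level 7: 216
Level 8: 36
Level 9: 6
Level 10: 1

The root is level 0 and the size-1 base case is level 10 (the tree spans levels 0 through 10, i.e. 11 levels counting the root), so the depth is the number of divisions: log_6(60466176) = 10

The recursion tree depth is log_6(60466176) = 10. At each level, the problem size is divided by 6, so it takes 10 divisions to reduce to a base case of size 1. The algorithm makes 2 recursive calls at each level.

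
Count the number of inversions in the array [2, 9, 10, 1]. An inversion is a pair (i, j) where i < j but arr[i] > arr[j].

Finding inversions in [2, 9, 10, 1]:

(0, 3): arr[0]=2 > arr[3]=1
(1, 3): arr[1]=9 > arr[3]=1
(2, 3): arr[2]=10 > arr[3]=1

Total inversions: 3

The array has 3 inversion(s): (0,3), (1,3), (2,3). Each pair (i,j) satisfies i < j and arr[i] > arr[j].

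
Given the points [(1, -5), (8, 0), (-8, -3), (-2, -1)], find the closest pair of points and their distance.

Computing all pairwise distances among 4 points:

d((1, -5), (8, 0)) = 8.6023
d((1, -5), (-8, -3)) = 9.2195
d((1, -5), (-2, -1)) = 5.0 <-- minimum
d((8, 0), (-8, -3)) = 16.2788
d((8, 0), (-2, -1)) = 10.0499
d((-8, -3), (-2, -1)) = 6.3246

Closest pair: (1, -5) and (-2, -1) with distance 5.0

The closest pair is (1, -5) and (-2, -1) with Euclidean distance 5.0. For 4 points, brute-force pairwise comparison is shown above. For large n, the divide-and-conquer algorithm (sort by x, recurse on halves, check the dividing strip) achieves O(n log n).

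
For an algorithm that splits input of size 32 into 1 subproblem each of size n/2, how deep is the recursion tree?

For divide and conquer with division factor 2:

Problem sizes at each level:
Level 0: 32
Level 1: 16
Level 2: 8
Level 3: 4
Level 4: 2
Level 5: 1

The root is level 0 and the size-1 base case is level 5 (the tree spans levels 0 through 5, i.e. 6 levels counting the root), so the depth is the number of divisions: log_2(32) = 5

The recursion tree depth is log_2(32) = 5. At each level, the problem size is divided by 2, so it takes 5 divisions to reduce to a base case of size 1. The algorithm makes 1 recursive call at each level.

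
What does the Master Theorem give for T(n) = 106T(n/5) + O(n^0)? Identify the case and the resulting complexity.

Master Theorem for T(n) = 106T(n/5) + O(n^0):

a = 106, b = 5, c = 0
log_b(a) = log_5(106) = 2.8976

Case 1: c = 0 < log_5(106) = 2.8976
T(n) = O(n^(log_5 106))

For T(n) = 106T(n/5) + O(n^0): log_5(106) = 2.8976. This is Case 1 of the Master Theorem (c < log_b(a), work dominated by leaves), giving O(n^(log_5 106)).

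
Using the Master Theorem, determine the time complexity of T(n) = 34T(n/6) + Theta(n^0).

Master Theorem for T(n) = 34T(n/6) + O(n^0):

a = 34, b = 6, c = 0
log_b(a) = log_6(34) = 1.9681

Case 1: c = 0 < log_6(34) = 1.9681
T(n) = O(n^(log_6 34))

For T(n) = 34T(n/6) + O(n^0): log_6(34) = 1.9681. This is Case 1 of the Master Theorem (c < log_b(a), work dominated by leaves), giving O(n^(log_6 34)).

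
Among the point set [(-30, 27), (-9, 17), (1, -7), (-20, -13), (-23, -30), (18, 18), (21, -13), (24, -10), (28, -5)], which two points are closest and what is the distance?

Computing all pairwise distances among 9 points:

d((-30, 27), (-9, 17)) = 23.2594
d((-30, 27), (1, -7)) = 46.0109
d((-30, 27), (-20, -13)) = 41.2311
d((-30, 27), (-23, -30)) = 57.4282
d((-30, 27), (18, 18)) = 48.8365
d((-30, 27), (21, -13)) = 64.8151
d((-30, 27), (24, -10)) = 65.4599
d((-30, 27), (28, -5)) = 66.242
d((-9, 17), (1, -7)) = 26.0
d((-9, 17), (-20, -13)) = 31.9531
d((-9, 17), (-23, -30)) = 49.0408
d((-9, 17), (18, 18)) = 27.0185
d((-9, 17), (21, -13)) = 42.4264
d((-9, 17), (24, -10)) = 42.638
d((-9, 17), (28, -5)) = 43.0465
d((1, -7), (-20, -13)) = 21.8403
d((1, -7), (-23, -30)) = 33.2415
d((1, -7), (18, 18)) = 30.2324
d((1, -7), (21, -13)) = 20.8806
d((1, -7), (24, -10)) = 23.1948
d((1, -7), (28, -5)) = 27.074
d((-20, -13), (-23, -30)) = 17.2627
d((-20, -13), (18, 18)) = 49.0408
d((-20, -13), (21, -13)) = 41.0
d((-20, -13), (24, -10)) = 44.1022
d((-20, -13), (28, -5)) = 48.6621
d((-23, -30), (18, 18)) = 63.1269
d((-23, -30), (21, -13)) = 47.1699
d((-23, -30), (24, -10)) = 51.0784
d((-23, -30), (28, -5)) = 56.7979
d((18, 18), (21, -13)) = 31.1448
d((18, 18), (24, -10)) = 28.6356
d((18, 18), (28, -5)) = 25.0799
d((21, -13), (24, -10)) = 4.2426 <-- minimum
d((21, -13), (28, -5)) = 10.6301
d((24, -10), (28, -5)) = 6.4031

Closest pair: (21, -13) and (24, -10) with distance 4.2426

The closest pair is (21, -13) and (24, -10) with Euclidean distance 4.2426. For 9 points, brute-force pairwise comparison is shown above. For large n, the divide-and-conquer algorithm (sort by x, recurse on halves, check the dividing strip) achieves O(n log n).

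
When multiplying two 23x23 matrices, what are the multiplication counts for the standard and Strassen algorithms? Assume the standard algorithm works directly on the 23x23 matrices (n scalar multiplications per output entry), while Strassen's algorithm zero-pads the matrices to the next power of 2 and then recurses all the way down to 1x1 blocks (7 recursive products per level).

Matrix multiplication for 23x23 matrices:

Strassen's algorithm requires power-of-2 dimensions. Pad 23x23 to 32x32 (next power of 2).

Standard algorithm: 23^3 = 12167 multiplications
Strassen's algorithm: 7^(log2(32)) = 7^5 = 16807 multiplications
Difference: 12167 - 16807 = -4640 (Strassen uses MORE here due to padding overhead — for small or just-over-power-of-2 n, padding can outweigh the per-level savings)

Standard: 12167 multiplications (23^3). Strassen: 16807 multiplications (7^5, after padding to 32x32). Strassen reduces 8 recursive multiplications to 7 at each level.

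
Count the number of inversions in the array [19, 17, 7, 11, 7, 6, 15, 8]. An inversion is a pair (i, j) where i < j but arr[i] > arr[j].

Finding inversions in [19, 17, 7, 11, 7, 6, 15, 8]:

(0, 1): arr[0]=19 > arr[1]=17
(0, 2): arr[0]=19 > arr[2]=7
(0, 3): arr[0]=19 > arr[3]=11
(0, 4): arr[0]=19 > arr[4]=7
(0, 5): arr[0]=19 > arr[5]=6
(0, 6): arr[0]=19 > arr[6]=15
(0, 7): arr[0]=19 > arr[7]=8
(1, 2): arr[1]=17 > arr[2]=7
(1, 3): arr[1]=17 > arr[3]=11
(1, 4): arr[1]=17 > arr[4]=7
(1, 5): arr[1]=17 > arr[5]=6
(1, 6): arr[1]=17 > arr[6]=15
(1, 7): arr[1]=17 > arr[7]=8
(2, 5): arr[2]=7 > arr[5]=6
(3, 4): arr[3]=11 > arr[4]=7
(3, 5): arr[3]=11 > arr[5]=6
(3, 7): arr[3]=11 > arr[7]=8
(4, 5): arr[4]=7 > arr[5]=6
(6, 7): arr[6]=15 > arr[7]=8

Total inversions: 19

The array has 19 inversion(s): (0,1), (0,2), (0,3), (0,4), (0,5), (0,6), (0,7), (1,2), (1,3), (1,4), (1,5), (1,6), (1,7), (2,5), (3,4), (3,5), (3,7), (4,5), (6,7). Each pair (i,j) satisfies i < j and arr[i] > arr[j].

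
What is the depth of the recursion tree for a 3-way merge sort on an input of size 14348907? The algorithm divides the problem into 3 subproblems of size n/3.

For divide and conquer with division factor 3:

Problem sizes at each level:
Level 0: 14348907
Level 1: 4782969
Level 2: 1594323
Level 3: 531441
Level 4: 177147
Level 5: 59049
Level 6: 19683
Level 7: 6561
Level 8: 2187
Level 9: 729
Level 10: 243
Level 11: 81
Level 12: 27
Level 13: 9
Level 14: 3
Level 15: 1

The root is level 0 and the size-1 base case is level 15 (the tree spans levels 0 through 15, i.e. 16 levels counting the root), so the depth is the number of divisions: log_3(14348907) = 15

The recursion tree depth is log_3(14348907) = 15. At each level, the problem size is divided by 3, so it takes 15 divisions to reduce to a base case of size 1. The algorithm makes 3 recursive calls at each level.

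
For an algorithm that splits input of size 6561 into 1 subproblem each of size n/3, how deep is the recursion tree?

For divide and conquer with division factor 3:

Problem sizes at each level:
Level 0: 6561
Level 1: 2187
Level 2: 729
Level 3: 243
Level 4: 81
Level 5: 27
Level 6: 9
Level 7: 3
Level 8: 1

The root is level 0 and the size-1 base case is level 8 (the tree spans levels 0 through 8, i.e. 9 levels counting the root), so the depth is the number of divisions: log_3(6561) = 8

The recursion tree depth is log_3(6561) = 8. At each level, the problem size is divided by 3, so it takes 8 divisions to reduce to a base case of size 1. The algorithm makes 1 recursive call at each level.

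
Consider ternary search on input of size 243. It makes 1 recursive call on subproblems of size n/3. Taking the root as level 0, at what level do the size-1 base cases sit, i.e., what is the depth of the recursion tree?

For divide and conquer with division factor 3:

Problem sizes at each level:
Level 0: 243
Level 1: 81
Level 2: 27
Level 3: 9
Level 4: 3
Level 5: 1

The root is level 0 and the size-1 base case is level 5 (the tree spans levels 0 through 5, i.e. 6 levels counting the root), so the depth is the number of divisions: log_3(243) = 5

The recursion tree depth is log_3(243) = 5. At each level, the problem size is divided by 3, so it takes 5 divisions to reduce to a base case of size 1. The algorithm makes 1 recursive call at each level.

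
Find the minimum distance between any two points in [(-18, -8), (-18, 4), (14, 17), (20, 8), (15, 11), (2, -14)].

Computing all pairwise distances among 6 points:

d((-18, -8), (-18, 4)) = 12.0
d((-18, -8), (14, 17)) = 40.6079
d((-18, -8), (20, 8)) = 41.2311
d((-18, -8), (15, 11)) = 38.0789
d((-18, -8), (2, -14)) = 20.8806
d((-18, 4), (14, 17)) = 34.5398
d((-18, 4), (20, 8)) = 38.2099
d((-18, 4), (15, 11)) = 33.7343
d((-18, 4), (2, -14)) = 26.9072
d((14, 17), (20, 8)) = 10.8167
d((14, 17), (15, 11)) = 6.0828
d((14, 17), (2, -14)) = 33.2415
d((20, 8), (15, 11)) = 5.831 <-- minimum
d((20, 8), (2, -14)) = 28.4253
d((15, 11), (2, -14)) = 28.178

Closest pair: (20, 8) and (15, 11) with distance 5.831

The closest pair is (20, 8) and (15, 11) with Euclidean distance 5.831. For 6 points, brute-force pairwise comparison is shown above. For large n, the divide-and-conquer algorithm (sort by x, recurse on halves, check the dividing strip) achieves O(n log n).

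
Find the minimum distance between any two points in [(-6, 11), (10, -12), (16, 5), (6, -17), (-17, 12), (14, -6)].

Computing all pairwise distances among 6 points:

d((-6, 11), (10, -12)) = 28.0179
d((-6, 11), (16, 5)) = 22.8035
d((-6, 11), (6, -17)) = 30.4631
d((-6, 11), (-17, 12)) = 11.0454
d((-6, 11), (14, -6)) = 26.2488
d((10, -12), (16, 5)) = 18.0278
d((10, -12), (6, -17)) = 6.4031 <-- minimum
d((10, -12), (-17, 12)) = 36.1248
d((10, -12), (14, -6)) = 7.2111
d((16, 5), (6, -17)) = 24.1661
d((16, 5), (-17, 12)) = 33.7343
d((16, 5), (14, -6)) = 11.1803
d((6, -17), (-17, 12)) = 37.0135
d((6, -17), (14, -6)) = 13.6015
d((-17, 12), (14, -6)) = 35.8469

Closest pair: (10, -12) and (6, -17) with distance 6.4031

The closest pair is (10, -12) and (6, -17) with Euclidean distance 6.4031. For 6 points, brute-force pairwise comparison is shown above. For large n, the divide-and-conquer algorithm (sort by x, recurse on halves, check the dividing strip) achieves O(n log n).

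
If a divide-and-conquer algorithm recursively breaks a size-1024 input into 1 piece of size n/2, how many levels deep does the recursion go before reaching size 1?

For divide and conquer with division factor 2:

Problem sizes at each level:
Level 0: 1024
Level 1: 512
Level 2: 256
Level 3: 128
Level 4: 64
Level 5: 32
Level 6: 16
Level 7: 8
Level 8: 4
Level 9: 2
Level 10: 1

The root is level 0 and the size-1 base case is level 10 (the tree spans levels 0 through 10, i.e. 11 levels counting the root), so the depth is the number of divisions: log_2(1024) = 10

The recursion tree depth is log_2(1024) = 10. At each level, the problem size is divided by 2, so it takes 10 divisions to reduce to a base case of size 1. The algorithm makes 1 recursive call at each level.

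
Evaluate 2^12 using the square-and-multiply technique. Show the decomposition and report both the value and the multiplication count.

Computing 2^12 by squaring (build up from 2^1; each line after the first costs one multiplication):

2^1 = 2
2^2 = (2^1)^2 = 2^2 = 4
2^3 = 2 * 2^2 = 2 * 4 = 8
2^6 = (2^3)^2 = 8^2 = 64
2^12 = (2^6)^2 = 64^2 = 4096

Result: 4096
Multiplications needed: 4 (4 lines after 2^1)

2^12 = 4096. Using exponentiation by squaring, this requires 4 multiplications. The key idea: if the exponent is even, square the half-power; if odd, multiply by the base once.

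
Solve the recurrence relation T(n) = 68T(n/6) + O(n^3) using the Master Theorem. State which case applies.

Master Theorem for T(n) = 68T(n/6) + O(n^3):

a = 68, b = 6, c = 3
log_b(a) = log_6(68) = 2.3550

Case 3: c = 3 > log_6(68) = 2.3550
T(n) = O(n^3) = O(n^3)

For T(n) = 68T(n/6) + O(n^3): log_6(68) = 2.3550. This is Case 3 of the Master Theorem (c > log_b(a), work dominated by root), giving O(n^3).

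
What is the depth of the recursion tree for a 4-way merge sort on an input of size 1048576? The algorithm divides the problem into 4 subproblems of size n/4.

For divide and conquer with division factor 4:

Problem sizes at each level:
Level 0: 1048576
Level 1: 262144
Level 2: 65536
Level 3: 16384
Level 4: 4096
Level 5: 1024
Level 6: 256
Level 7: 64
Level 8: 16
Level 9: 4
Level 10: 1

The root is level 0 and the size-1 base case is level 10 (the tree spans levels 0 through 10, i.e. 11 levels counting the root), so the depth is the number of divisions: log_4(1048576) = 10

The recursion tree depth is log_4(1048576) = 10. At each level, the problem size is divided by 4, so it takes 10 divisions to reduce to a base case of size 1. The algorithm makes 4 recursive calls at each level.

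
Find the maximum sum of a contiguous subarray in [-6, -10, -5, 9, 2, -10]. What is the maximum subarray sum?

Using Kadane's algorithm on [-6, -10, -5, 9, 2, -10]:

Scanning through the array:
Position 1 (value -10): max_ending_here = -10, max_so_far = -6
Position 2 (value -5): max_ending_here = -5, max_so_far = -5
Position 3 (value 9): max_ending_here = 9, max_so_far = 9
Position 4 (value 2): max_ending_here = 11, max_so_far = 11
Position 5 (value -10): max_ending_here = 1, max_so_far = 11

Maximum subarray: [9, 2]
Maximum sum: 11

The maximum subarray is [9, 2] with sum 11. This subarray runs from index 3 to index 4.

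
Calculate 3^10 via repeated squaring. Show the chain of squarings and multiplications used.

Computing 3^10 by squaring (build up from 3^1; each line after the first costs one multiplication):

3^1 = 3
3^2 = (3^1)^2 = 3^2 = 9
3^4 = (3^2)^2 = 9^2 = 81
3^5 = 3 * 3^4 = 3 * 81 = 243
3^10 = (3^5)^2 = 243^2 = 59049

Result: 59049
Multiplications needed: 4 (4 lines after 3^1)

3^10 = 59049. Using exponentiation by squaring, this requires 4 multiplications. The key idea: if the exponent is even, square the half-power; if odd, multiply by the base once.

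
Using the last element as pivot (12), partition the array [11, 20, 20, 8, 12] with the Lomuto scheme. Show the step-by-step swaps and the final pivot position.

Lomuto partition with pivot = 12:

Initial array: [11, 20, 20, 8, 12]

arr[0]=11 <= 12: swap with position 0, array becomes [11, 20, 20, 8, 12]
arr[1]=20 > 12: no swap
arr[2]=20 > 12: no swap
arr[3]=8 <= 12: swap with position 1, array becomes [11, 8, 20, 20, 12]

Place pivot at position 2: [11, 8, 12, 20, 20]
Pivot position: 2

After partitioning with pivot 12, the array becomes [11, 8, 12, 20, 20]. The pivot is placed at index 2. All elements to the left of the pivot are <= 12, and all elements to the right are > 12.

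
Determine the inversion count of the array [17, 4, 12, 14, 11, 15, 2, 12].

Finding inversions in [17, 4, 12, 14, 11, 15, 2, 12]:

(0, 1): arr[0]=17 > arr[1]=4
(0, 2): arr[0]=17 > arr[2]=12
(0, 3): arr[0]=17 > arr[3]=14
(0, 4): arr[0]=17 > arr[4]=11
(0, 5): arr[0]=17 > arr[5]=15
(0, 6): arr[0]=17 > arr[6]=2
(0, 7): arr[0]=17 > arr[7]=12
(1, 6): arr[1]=4 > arr[6]=2
(2, 4): arr[2]=12 > arr[4]=11
(2, 6): arr[2]=12 > arr[6]=2
(3, 4): arr[3]=14 > arr[4]=11
(3, 6): arr[3]=14 > arr[6]=2
(3, 7): arr[3]=14 > arr[7]=12
(4, 6): arr[4]=11 > arr[6]=2
(5, 6): arr[5]=15 > arr[6]=2
(5, 7): arr[5]=15 > arr[7]=12

Total inversions: 16

The array has 16 inversion(s): (0,1), (0,2), (0,3), (0,4), (0,5), (0,6), (0,7), (1,6), (2,4), (2,6), (3,4), (3,6), (3,7), (4,6), (5,6), (5,7). Each pair (i,j) satisfies i < j and arr[i] > arr[j].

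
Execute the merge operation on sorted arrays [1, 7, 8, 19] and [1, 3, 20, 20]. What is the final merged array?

Merging process:

Compare 1 vs 1: take 1 from left. Merged: [1]
Compare 7 vs 1: take 1 from right. Merged: [1, 1]
Compare 7 vs 3: take 3 from right. Merged: [1, 1, 3]
Compare 7 vs 20: take 7 from left. Merged: [1, 1, 3, 7]
Compare 8 vs 20: take 8 from left. Merged: [1, 1, 3, 7, 8]
Compare 19 vs 20: take 19 from left. Merged: [1, 1, 3, 7, 8, 19]
Append remaining from right: [20, 20]. Merged: [1, 1, 3, 7, 8, 19, 20, 20]

Final merged array: [1, 1, 3, 7, 8, 19, 20, 20]
Total comparisons: 6

The merged array is [1, 1, 3, 7, 8, 19, 20, 20], requiring 6 comparisons. The merge step runs in O(n) time where n is the total number of elements.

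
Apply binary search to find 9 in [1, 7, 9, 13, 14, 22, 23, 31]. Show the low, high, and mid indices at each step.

Binary search for 9 in [1, 7, 9, 13, 14, 22, 23, 31]:

lo=0, hi=7, mid=3, arr[mid]=13 -> 13 > 9, search left half
lo=0, hi=2, mid=1, arr[mid]=7 -> 7 < 9, search right half
lo=2, hi=2, mid=2, arr[mid]=9 -> Found target at index 2!

Binary search finds 9 at index 2 after 3 comparisons. The search repeatedly halves the search space by comparing with the middle element.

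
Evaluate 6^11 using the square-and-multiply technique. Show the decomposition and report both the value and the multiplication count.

Computing 6^11 by squaring (build up from 6^1; each line after the first costs one multiplication):

6^1 = 6
6^2 = (6^1)^2 = 6^2 = 36
6^4 = (6^2)^2 = 36^2 = 1296
6^5 = 6 * 6^4 = 6 * 1296 = 7776
6^10 = (6^5)^2 = 7776^2 = 60466176
6^11 = 6 * 6^10 = 6 * 60466176 = 362797056

Result: 362797056
Multiplications needed: 5 (5 lines after 6^1)

6^11 = 362797056. Using exponentiation by squaring, this requires 5 multiplications. The key idea: if the exponent is even, square the half-power; if odd, multiply by the base once.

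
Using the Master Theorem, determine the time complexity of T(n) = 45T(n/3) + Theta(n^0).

Master Theorem for T(n) = 45T(n/3) + O(n^0):

a = 45, b = 3, c = 0
log_b(a) = log_3(45) = 3.4650

Case 1: c = 0 < log_3(45) = 3.4650
T(n) = O(n^(log_3 45))

For T(n) = 45T(n/3) + O(n^0): log_3(45) = 3.4650. This is Case 1 of the Master Theorem (c < log_b(a), work dominated by leaves), giving O(n^(log_3 45)).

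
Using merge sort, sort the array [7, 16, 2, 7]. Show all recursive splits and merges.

Merge sort trace:

Split: [7, 16, 2, 7] -> [7, 16] and [2, 7]
  Split: [7, 16] -> [7] and [16]
  Merge: [7] + [16] -> [7, 16]
  Split: [2, 7] -> [2] and [7]
  Merge: [2] + [7] -> [2, 7]
Merge: [7, 16] + [2, 7] -> [2, 7, 7, 16]

Final sorted array: [2, 7, 7, 16]

The merge sort proceeds by recursively splitting the array and merging sorted halves.
After all merges, the sorted array is [2, 7, 7, 16].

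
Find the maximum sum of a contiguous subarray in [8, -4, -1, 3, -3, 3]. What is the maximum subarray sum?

Using Kadane's algorithm on [8, -4, -1, 3, -3, 3]:

Scanning through the array:
Position 1 (value -4): max_ending_here = 4, max_so_far = 8
Position 2 (value -1): max_ending_here = 3, max_so_far = 8
Position 3 (value 3): max_ending_here = 6, max_so_far = 8
Position 4 (value -3): max_ending_here = 3, max_so_far = 8
Position 5 (value 3): max_ending_here = 6, max_so_far = 8

Maximum subarray: [8]
Maximum sum: 8

The maximum subarray is [8] with sum 8. This subarray runs from index 0 to index 0.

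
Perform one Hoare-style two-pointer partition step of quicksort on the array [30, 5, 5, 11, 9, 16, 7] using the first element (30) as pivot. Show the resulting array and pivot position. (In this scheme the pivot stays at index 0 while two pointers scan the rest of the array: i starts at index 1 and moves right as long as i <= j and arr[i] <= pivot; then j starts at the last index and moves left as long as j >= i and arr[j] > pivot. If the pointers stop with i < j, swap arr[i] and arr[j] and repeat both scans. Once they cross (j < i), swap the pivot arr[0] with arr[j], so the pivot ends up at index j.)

Hoare-style two-pointer partition with pivot = 30:

Initial array: [30, 5, 5, 11, 9, 16, 7]

Pointers start at i = 1, j = 6.
i ends at 7, j ends at 6: the pointers have crossed (j < i), so scanning stops.

Swap pivot arr[0] with arr[6] to place pivot at position 6: [7, 5, 5, 11, 9, 16, 30]
Pivot position: 6

After partitioning with pivot 30, the array becomes [7, 5, 5, 11, 9, 16, 30]. The pivot is placed at index 6. All elements to the left of the pivot are <= 30, and all elements to the right are > 30.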